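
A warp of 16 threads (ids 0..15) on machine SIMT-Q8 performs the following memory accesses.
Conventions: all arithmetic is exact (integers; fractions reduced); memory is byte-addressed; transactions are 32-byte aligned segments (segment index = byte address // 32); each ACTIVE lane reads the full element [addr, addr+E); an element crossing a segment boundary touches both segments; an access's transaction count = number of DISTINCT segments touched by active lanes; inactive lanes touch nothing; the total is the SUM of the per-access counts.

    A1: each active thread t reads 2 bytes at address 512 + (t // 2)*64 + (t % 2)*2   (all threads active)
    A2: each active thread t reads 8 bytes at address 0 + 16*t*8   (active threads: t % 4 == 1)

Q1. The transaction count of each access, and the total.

A1: 8 transactions
A2: 4 transactions

Answer: 8,4; total 12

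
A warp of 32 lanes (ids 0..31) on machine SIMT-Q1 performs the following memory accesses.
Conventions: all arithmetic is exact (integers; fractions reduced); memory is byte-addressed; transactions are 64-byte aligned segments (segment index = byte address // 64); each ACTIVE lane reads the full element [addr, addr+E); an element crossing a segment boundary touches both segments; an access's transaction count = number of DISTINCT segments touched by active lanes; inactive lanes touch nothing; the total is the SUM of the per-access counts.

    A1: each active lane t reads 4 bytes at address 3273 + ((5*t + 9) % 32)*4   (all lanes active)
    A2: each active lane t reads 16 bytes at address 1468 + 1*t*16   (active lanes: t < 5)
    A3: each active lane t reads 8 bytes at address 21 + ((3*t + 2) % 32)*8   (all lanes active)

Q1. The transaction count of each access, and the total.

A1: 3 transactions
A2: 3 transactions
A3: 5 transactions

Answer: 3,3,5; total 11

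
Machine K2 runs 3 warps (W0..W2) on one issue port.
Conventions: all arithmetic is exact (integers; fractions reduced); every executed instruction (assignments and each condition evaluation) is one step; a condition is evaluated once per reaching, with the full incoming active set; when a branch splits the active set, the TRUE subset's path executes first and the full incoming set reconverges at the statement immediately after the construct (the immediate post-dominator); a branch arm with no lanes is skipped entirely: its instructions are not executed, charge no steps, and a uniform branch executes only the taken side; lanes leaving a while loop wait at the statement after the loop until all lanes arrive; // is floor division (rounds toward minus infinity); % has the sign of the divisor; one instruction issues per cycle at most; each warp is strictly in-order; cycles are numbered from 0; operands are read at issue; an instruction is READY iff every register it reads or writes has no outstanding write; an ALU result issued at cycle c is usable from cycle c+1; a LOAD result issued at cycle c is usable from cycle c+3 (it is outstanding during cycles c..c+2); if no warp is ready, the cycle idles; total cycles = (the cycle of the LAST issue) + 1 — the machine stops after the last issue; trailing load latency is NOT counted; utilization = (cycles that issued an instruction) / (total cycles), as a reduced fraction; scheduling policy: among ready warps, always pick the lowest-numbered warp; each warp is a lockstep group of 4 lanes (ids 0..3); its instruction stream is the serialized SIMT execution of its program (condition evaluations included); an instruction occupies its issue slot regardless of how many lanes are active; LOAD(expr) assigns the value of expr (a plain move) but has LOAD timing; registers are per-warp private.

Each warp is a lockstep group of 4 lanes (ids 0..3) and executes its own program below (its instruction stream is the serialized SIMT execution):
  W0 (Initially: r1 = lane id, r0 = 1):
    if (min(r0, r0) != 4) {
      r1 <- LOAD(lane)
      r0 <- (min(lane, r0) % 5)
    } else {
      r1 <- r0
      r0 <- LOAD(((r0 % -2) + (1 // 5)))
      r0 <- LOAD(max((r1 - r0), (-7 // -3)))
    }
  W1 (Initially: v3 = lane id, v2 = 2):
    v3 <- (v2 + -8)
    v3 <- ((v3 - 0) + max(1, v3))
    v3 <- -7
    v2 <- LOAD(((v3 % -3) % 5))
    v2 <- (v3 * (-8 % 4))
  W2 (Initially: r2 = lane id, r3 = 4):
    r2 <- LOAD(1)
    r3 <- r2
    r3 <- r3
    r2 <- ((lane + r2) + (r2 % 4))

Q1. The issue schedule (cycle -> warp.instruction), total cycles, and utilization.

cycle 0: W0.I0
cycle 1: W0.I1
cycle 2: W0.I2
cycle 3: W1.I0
cycle 4: W1.I1
cycle 5: W1.I2
cycle 6: W1.I3
cycle 7: W2.I0
cycle 8: idle
cycle 9: W1.I4
cycle 10: W2.I1
cycle 11: W2.I2
cycle 12: W2.I3

Answer: 13 cycles, utilization 12/13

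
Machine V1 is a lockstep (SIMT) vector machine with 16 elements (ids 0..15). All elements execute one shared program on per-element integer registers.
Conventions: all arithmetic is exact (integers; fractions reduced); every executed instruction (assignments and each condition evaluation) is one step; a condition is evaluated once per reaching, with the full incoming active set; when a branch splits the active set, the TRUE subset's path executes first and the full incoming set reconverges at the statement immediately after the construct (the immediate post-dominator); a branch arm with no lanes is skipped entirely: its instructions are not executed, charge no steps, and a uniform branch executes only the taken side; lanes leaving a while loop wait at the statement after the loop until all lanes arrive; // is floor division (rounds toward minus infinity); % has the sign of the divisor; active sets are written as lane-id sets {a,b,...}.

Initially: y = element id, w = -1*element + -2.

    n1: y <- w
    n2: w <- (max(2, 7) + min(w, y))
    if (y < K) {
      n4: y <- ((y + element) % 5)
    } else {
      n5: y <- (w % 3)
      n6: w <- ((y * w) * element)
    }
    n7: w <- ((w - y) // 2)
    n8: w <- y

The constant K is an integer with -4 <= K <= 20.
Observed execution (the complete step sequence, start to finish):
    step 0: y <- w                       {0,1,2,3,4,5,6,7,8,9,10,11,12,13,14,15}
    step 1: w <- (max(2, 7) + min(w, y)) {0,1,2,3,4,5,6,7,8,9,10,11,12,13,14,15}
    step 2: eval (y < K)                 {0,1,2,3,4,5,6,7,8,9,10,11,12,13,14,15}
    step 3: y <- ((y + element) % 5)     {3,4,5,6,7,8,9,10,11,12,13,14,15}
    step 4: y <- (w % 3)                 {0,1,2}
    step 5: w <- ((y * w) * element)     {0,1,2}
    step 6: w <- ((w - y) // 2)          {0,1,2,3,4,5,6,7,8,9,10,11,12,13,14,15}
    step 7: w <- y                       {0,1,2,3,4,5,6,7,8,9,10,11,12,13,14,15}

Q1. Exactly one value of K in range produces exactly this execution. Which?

Answer: K = -4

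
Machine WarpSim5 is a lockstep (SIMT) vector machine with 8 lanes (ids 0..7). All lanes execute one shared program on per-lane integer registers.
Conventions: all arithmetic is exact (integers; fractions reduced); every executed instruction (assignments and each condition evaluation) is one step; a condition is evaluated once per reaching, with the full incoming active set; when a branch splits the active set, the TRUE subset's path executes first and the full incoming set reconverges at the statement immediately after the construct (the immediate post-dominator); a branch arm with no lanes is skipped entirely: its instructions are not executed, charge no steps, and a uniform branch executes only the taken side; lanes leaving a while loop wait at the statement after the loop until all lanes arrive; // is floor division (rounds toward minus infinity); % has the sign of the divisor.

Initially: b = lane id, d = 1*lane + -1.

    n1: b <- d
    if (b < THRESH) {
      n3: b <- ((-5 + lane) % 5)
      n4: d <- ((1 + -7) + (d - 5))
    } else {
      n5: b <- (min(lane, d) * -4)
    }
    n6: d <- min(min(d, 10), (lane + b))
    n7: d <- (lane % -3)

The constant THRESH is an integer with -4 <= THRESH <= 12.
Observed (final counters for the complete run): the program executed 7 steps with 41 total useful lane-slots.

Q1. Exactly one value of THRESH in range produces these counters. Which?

Answer: THRESH = 0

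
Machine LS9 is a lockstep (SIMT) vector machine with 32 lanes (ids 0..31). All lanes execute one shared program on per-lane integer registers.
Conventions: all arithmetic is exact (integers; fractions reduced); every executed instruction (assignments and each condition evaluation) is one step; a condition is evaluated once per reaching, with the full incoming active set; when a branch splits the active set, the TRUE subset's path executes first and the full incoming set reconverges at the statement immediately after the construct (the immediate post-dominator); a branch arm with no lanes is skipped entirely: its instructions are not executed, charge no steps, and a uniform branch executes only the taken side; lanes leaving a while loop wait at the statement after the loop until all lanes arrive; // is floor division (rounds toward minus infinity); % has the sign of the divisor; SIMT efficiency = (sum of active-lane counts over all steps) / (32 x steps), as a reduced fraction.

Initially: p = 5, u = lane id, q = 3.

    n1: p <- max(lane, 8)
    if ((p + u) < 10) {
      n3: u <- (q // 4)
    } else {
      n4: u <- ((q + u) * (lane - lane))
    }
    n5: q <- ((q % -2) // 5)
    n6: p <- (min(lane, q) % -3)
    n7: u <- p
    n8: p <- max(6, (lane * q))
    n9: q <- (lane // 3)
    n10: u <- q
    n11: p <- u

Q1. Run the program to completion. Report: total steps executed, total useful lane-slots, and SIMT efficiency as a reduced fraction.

Answer: 11 steps, 320 useful, 10/11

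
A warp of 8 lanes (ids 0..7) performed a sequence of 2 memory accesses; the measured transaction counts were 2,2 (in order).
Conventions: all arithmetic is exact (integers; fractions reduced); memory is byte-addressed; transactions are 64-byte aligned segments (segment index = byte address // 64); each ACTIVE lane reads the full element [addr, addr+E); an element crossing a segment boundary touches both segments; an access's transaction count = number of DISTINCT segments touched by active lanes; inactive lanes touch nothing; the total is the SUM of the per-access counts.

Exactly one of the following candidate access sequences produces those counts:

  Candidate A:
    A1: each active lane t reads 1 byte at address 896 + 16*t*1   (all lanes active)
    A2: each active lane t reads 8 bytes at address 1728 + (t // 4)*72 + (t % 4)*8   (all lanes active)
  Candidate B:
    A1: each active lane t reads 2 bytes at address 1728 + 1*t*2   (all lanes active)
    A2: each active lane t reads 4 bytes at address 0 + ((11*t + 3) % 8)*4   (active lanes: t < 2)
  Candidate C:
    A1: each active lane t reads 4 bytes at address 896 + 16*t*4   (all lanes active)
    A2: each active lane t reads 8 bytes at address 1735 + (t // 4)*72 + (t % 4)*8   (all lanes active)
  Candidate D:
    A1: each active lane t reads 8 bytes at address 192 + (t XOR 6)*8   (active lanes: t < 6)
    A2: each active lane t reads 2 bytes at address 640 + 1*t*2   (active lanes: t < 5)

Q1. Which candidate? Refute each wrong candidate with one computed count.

B: A1 gives 1 transaction, not 2
C: A1 gives 8 transactions, not 2
D: A1 gives 1 transaction, not 2
A: all counts match (2,2)

Answer: A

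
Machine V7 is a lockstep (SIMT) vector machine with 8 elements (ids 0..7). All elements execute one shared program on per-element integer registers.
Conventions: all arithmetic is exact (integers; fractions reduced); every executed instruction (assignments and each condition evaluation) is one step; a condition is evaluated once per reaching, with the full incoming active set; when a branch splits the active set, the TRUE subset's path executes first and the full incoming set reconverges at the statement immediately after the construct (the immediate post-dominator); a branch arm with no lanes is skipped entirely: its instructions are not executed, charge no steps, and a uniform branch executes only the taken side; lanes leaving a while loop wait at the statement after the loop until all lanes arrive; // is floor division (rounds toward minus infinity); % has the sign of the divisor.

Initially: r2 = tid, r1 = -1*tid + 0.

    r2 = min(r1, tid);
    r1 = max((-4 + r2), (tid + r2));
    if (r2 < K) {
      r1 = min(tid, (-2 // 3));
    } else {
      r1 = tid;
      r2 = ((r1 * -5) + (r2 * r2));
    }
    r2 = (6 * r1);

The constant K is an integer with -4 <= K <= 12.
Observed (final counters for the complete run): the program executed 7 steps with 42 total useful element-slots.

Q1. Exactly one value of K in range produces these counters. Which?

Answer: K = -1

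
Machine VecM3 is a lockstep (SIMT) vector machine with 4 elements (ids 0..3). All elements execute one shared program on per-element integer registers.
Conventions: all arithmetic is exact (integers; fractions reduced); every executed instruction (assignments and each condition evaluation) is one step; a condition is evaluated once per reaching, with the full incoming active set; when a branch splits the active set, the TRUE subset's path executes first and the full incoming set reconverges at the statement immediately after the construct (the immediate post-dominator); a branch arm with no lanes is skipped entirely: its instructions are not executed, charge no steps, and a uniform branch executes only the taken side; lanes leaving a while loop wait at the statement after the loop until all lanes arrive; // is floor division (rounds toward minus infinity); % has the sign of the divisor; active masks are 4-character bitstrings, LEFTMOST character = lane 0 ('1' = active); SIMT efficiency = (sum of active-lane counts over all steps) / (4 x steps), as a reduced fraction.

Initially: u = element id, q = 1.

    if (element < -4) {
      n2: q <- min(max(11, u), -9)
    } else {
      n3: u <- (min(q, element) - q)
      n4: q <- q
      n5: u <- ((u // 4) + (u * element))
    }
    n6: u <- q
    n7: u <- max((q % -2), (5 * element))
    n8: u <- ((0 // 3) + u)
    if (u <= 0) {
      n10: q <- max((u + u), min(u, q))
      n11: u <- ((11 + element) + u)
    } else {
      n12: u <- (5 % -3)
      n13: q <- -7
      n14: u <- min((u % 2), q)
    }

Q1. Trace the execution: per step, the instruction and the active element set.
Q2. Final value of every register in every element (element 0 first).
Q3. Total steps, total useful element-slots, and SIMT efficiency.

step 0: eval (element < -4)          1111
step 1: u <- (min(q, element) - q)   1111
step 2: q <- q                       1111
step 3: u <- ((u // 4) + (u * element)) 1111
step 4: u <- q                       1111
step 5: u <- max((q % -2), (5 * element)) 1111
step 6: u <- ((0 // 3) + u)          1111
step 7: eval (u <= 0)                1111
step 8: q <- max((u + u), min(u, q)) 1000
step 9: u <- ((11 + element) + u)    1000
step 10: u <- (5 % -3)                0111
step 11: q <- -7                      0111
step 12: u <- min((u % 2), q)         0111

Answer: 13 steps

u: 11,-7,-7,-7
q: 0,-7,-7,-7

steps = 13; useful = 43; efficiency = 43/52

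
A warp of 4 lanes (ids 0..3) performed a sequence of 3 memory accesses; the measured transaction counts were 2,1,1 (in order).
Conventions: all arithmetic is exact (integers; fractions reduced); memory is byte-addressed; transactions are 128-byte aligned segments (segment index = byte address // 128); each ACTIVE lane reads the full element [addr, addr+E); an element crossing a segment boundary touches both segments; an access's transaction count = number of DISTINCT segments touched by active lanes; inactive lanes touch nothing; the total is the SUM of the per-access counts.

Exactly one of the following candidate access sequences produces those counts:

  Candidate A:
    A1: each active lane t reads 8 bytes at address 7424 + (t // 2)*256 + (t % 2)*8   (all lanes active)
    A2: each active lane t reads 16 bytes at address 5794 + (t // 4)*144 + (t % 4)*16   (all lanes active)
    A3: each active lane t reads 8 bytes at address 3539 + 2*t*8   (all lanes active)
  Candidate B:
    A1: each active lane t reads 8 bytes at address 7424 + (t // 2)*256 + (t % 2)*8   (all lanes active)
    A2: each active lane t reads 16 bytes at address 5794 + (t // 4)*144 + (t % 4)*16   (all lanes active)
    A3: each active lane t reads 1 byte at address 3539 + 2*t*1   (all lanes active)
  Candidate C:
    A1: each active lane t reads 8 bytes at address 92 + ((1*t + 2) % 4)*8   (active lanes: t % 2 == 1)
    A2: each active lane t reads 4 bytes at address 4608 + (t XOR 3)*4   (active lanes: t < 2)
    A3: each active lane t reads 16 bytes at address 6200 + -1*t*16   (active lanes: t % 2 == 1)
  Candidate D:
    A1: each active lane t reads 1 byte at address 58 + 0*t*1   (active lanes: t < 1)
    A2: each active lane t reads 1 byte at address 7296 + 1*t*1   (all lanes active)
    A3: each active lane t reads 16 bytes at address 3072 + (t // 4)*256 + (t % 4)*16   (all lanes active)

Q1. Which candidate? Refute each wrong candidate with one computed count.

A: A3 gives 2 transactions, not 1
C: A1 gives 1 transaction, not 2
D: A1 gives 1 transaction, not 2
B: all counts match (2,1,1)

Answer: B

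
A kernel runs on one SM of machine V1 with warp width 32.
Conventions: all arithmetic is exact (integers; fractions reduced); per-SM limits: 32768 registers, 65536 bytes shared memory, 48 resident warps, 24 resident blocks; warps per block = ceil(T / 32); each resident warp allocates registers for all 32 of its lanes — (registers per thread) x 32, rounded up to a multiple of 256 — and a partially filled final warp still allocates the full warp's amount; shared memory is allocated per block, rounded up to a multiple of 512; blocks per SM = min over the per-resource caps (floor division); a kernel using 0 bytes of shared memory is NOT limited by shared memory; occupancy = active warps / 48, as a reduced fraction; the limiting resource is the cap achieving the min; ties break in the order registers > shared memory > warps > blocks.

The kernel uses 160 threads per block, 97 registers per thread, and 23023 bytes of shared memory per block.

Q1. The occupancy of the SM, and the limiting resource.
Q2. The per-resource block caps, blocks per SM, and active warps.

Answer: occupancy 5/48, limited by registers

registers: 1 block
shared memory: 2 blocks
warps: 9 blocks
blocks: 24 blocks

Answer: 1 block, 5 active warps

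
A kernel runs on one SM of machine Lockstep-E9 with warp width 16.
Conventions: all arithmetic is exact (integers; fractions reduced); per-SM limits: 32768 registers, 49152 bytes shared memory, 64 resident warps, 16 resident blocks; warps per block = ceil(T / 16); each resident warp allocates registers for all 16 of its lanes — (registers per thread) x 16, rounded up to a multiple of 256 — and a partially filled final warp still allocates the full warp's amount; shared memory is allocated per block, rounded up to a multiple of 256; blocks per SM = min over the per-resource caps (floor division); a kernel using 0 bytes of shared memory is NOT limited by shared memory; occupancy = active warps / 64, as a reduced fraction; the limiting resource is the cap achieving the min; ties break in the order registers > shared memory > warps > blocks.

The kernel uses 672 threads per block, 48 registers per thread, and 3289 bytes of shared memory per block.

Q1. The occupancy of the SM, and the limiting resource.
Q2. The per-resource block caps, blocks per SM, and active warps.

Answer: occupancy 21/32, limited by registers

registers: 1 block
shared memory: 14 blocks
warps: 1 block
blocks: 16 blocks

Answer: 1 block, 42 active warps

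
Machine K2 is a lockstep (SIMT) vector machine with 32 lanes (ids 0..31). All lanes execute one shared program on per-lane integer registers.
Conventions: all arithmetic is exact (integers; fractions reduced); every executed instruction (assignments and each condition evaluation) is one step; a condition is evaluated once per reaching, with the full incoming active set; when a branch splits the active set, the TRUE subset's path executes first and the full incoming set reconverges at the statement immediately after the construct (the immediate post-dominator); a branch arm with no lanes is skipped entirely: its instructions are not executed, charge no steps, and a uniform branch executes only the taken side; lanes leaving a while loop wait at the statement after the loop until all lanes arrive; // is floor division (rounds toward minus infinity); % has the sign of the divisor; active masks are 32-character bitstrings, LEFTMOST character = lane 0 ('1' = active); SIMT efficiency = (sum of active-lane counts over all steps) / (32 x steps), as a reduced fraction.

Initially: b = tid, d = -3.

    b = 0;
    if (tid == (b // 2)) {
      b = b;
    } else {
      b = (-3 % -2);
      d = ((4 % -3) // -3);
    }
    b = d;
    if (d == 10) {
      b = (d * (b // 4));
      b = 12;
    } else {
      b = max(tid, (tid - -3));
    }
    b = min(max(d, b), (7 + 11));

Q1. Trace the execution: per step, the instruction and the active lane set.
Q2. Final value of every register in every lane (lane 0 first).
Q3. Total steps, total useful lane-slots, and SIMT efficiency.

step 0: b <- 0                       11111111111111111111111111111111
step 1: eval (tid == (b // 2))       11111111111111111111111111111111
step 2: b <- b                       10000000000000000000000000000000
step 3: b <- (-3 % -2)               01111111111111111111111111111111
step 4: d <- ((4 % -3) // -3)        01111111111111111111111111111111
step 5: b <- d                       11111111111111111111111111111111
step 6: eval (d == 10)               11111111111111111111111111111111
step 7: b <- max(tid, (tid - -3))    11111111111111111111111111111111
step 8: b <- min(max(d, b), (7 + 11)) 11111111111111111111111111111111

Answer: 9 steps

b: 3,4,5,6,7,8,9,10,11,12,13,14,15,16,17,18,18,18,18,18,18,18,18,18,18,18,18,18,18,18,18,18
d: -3,0,0,0,0,0,0,0,0,0,0,0,0,0,0,0,0,0,0,0,0,0,0,0,0,0,0,0,0,0,0,0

steps = 9; useful = 255; efficiency = 255/288 = 85/96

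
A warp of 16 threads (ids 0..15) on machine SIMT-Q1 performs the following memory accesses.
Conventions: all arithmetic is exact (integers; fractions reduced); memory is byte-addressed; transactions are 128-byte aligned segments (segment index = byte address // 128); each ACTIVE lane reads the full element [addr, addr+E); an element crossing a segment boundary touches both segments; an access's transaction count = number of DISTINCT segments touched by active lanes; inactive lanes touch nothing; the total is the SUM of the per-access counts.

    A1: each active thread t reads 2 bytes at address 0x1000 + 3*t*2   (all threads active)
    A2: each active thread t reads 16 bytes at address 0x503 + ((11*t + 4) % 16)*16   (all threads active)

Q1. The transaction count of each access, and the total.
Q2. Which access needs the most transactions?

A1: 1 transaction
A2: 3 transactions

Answer: 1,3; total 4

Answer: A2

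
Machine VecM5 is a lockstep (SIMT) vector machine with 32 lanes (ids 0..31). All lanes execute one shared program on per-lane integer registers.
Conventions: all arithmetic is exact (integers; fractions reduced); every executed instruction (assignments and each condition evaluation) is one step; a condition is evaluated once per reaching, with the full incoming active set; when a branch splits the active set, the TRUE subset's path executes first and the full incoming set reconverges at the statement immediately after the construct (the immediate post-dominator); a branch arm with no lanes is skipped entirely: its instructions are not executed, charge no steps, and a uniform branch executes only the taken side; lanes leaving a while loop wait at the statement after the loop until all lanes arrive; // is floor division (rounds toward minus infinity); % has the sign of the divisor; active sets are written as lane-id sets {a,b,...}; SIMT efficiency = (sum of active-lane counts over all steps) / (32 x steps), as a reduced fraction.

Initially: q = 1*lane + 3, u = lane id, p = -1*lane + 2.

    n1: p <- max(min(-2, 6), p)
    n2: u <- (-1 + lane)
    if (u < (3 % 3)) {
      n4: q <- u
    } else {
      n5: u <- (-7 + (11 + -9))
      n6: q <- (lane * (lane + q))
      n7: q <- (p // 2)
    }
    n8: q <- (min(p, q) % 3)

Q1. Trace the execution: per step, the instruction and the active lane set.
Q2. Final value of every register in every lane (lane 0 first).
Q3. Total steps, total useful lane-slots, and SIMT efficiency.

step 0: p <- max(min(-2, 6), p)      {0,1,2,3,4,5,6,7,8,9,10,11,12,13,14,15,16,17,18,19,20,21,22,23,24,25,26,27,28,29,30,31}
step 1: u <- (-1 + lane)             {0,1,2,3,4,5,6,7,8,9,10,11,12,13,14,15,16,17,18,19,20,21,22,23,24,25,26,27,28,29,30,31}
step 2: eval (u < (3 % 3))           {0,1,2,3,4,5,6,7,8,9,10,11,12,13,14,15,16,17,18,19,20,21,22,23,24,25,26,27,28,29,30,31}
step 3: q <- u                       {0}
step 4: u <- (-7 + (11 + -9))        {1,2,3,4,5,6,7,8,9,10,11,12,13,14,15,16,17,18,19,20,21,22,23,24,25,26,27,28,29,30,31}
step 5: q <- (lane * (lane + q))     {1,2,3,4,5,6,7,8,9,10,11,12,13,14,15,16,17,18,19,20,21,22,23,24,25,26,27,28,29,30,31}
step 6: q <- (p // 2)                {1,2,3,4,5,6,7,8,9,10,11,12,13,14,15,16,17,18,19,20,21,22,23,24,25,26,27,28,29,30,31}
step 7: q <- (min(p, q) % 3)         {0,1,2,3,4,5,6,7,8,9,10,11,12,13,14,15,16,17,18,19,20,21,22,23,24,25,26,27,28,29,30,31}

Answer: 8 steps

q: 2,0,0,2,1,1,1,1,1,1,1,1,1,1,1,1,1,1,1,1,1,1,1,1,1,1,1,1,1,1,1,1
u: -1,-5,-5,-5,-5,-5,-5,-5,-5,-5,-5,-5,-5,-5,-5,-5,-5,-5,-5,-5,-5,-5,-5,-5,-5,-5,-5,-5,-5,-5,-5,-5
p: 2,1,0,-1,-2,-2,-2,-2,-2,-2,-2,-2,-2,-2,-2,-2,-2,-2,-2,-2,-2,-2,-2,-2,-2,-2,-2,-2,-2,-2,-2,-2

steps = 8; useful = 222; efficiency = 222/256 = 111/128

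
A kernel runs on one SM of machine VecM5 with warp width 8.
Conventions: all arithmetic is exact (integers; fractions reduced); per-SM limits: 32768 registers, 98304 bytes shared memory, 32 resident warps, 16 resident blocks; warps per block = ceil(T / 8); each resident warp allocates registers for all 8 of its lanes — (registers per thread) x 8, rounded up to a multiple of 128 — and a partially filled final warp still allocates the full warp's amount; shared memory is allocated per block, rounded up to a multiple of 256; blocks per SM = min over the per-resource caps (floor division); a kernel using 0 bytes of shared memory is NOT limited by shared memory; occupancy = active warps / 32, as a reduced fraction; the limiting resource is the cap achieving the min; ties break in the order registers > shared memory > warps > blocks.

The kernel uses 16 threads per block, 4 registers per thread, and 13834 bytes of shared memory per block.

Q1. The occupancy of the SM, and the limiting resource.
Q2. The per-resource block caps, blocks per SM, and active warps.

Answer: occupancy 3/8, limited by shared memory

registers: 128 blocks
shared memory: 6 blocks
warps: 16 blocks
blocks: 16 blocks

Answer: 6 blocks, 12 active warps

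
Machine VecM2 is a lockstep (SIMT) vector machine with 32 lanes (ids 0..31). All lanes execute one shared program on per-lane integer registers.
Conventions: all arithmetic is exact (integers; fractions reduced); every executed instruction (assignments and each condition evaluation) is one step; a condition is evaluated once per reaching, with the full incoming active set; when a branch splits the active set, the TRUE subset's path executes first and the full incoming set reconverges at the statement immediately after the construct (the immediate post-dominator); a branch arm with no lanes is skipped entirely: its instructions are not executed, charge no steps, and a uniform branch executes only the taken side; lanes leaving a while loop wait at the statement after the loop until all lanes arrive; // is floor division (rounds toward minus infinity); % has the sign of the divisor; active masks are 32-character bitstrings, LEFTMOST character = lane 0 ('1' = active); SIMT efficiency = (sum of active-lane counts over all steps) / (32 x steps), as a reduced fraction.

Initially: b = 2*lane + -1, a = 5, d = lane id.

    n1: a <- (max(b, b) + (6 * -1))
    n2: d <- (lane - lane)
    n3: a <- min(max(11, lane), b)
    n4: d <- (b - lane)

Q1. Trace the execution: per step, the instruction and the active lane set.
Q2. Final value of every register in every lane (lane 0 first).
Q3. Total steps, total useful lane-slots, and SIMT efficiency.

step 0: a <- (max(b, b) + (6 * -1))  11111111111111111111111111111111
step 1: d <- (lane - lane)           11111111111111111111111111111111
step 2: a <- min(max(11, lane), b)   11111111111111111111111111111111
step 3: d <- (b - lane)              11111111111111111111111111111111

Answer: 4 steps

b: -1,1,3,5,7,9,11,13,15,17,19,21,23,25,27,29,31,33,35,37,39,41,43,45,47,49,51,53,55,57,59,61
a: -1,1,3,5,7,9,11,11,11,11,11,11,12,13,14,15,16,17,18,19,20,21,22,23,24,25,26,27,28,29,30,31
d: -1,0,1,2,3,4,5,6,7,8,9,10,11,12,13,14,15,16,17,18,19,20,21,22,23,24,25,26,27,28,29,30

steps = 4; useful = 128; efficiency = 128/128 = 1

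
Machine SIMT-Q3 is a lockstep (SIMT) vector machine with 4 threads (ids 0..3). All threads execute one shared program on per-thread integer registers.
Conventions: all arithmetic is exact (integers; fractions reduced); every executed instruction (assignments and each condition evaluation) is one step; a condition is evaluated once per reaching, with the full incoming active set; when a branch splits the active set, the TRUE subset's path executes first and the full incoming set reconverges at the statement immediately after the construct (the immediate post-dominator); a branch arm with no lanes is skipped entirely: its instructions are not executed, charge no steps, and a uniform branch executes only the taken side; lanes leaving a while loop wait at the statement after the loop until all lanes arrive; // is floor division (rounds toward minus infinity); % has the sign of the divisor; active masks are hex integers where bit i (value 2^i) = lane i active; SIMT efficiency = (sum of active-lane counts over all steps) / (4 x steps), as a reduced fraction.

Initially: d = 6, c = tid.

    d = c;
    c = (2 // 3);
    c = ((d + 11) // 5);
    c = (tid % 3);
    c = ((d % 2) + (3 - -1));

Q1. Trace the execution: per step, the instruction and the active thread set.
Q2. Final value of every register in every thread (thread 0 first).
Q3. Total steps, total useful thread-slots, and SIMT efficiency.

step 0: d <- c                       0xf
step 1: c <- (2 // 3)                0xf
step 2: c <- ((d + 11) // 5)         0xf
step 3: c <- (tid % 3)               0xf
step 4: c <- ((d % 2) + (3 - -1))    0xf

Answer: 5 steps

d: 0,1,2,3
c: 4,5,4,5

steps = 5; useful = 20; efficiency = 20/20 = 1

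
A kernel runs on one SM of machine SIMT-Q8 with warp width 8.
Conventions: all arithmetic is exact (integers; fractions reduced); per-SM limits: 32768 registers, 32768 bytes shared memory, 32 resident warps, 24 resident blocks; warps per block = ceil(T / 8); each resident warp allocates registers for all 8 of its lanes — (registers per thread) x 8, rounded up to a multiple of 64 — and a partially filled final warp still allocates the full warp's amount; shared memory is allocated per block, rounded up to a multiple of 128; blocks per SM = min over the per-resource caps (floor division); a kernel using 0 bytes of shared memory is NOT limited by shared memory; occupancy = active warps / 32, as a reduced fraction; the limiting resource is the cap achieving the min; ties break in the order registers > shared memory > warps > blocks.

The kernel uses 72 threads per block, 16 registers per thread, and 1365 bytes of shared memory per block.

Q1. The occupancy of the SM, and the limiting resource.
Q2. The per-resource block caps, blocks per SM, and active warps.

Answer: occupancy 27/32, limited by warps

registers: 28 blocks
shared memory: 23 blocks
warps: 3 blocks
blocks: 24 blocks

Answer: 3 blocks, 27 active warps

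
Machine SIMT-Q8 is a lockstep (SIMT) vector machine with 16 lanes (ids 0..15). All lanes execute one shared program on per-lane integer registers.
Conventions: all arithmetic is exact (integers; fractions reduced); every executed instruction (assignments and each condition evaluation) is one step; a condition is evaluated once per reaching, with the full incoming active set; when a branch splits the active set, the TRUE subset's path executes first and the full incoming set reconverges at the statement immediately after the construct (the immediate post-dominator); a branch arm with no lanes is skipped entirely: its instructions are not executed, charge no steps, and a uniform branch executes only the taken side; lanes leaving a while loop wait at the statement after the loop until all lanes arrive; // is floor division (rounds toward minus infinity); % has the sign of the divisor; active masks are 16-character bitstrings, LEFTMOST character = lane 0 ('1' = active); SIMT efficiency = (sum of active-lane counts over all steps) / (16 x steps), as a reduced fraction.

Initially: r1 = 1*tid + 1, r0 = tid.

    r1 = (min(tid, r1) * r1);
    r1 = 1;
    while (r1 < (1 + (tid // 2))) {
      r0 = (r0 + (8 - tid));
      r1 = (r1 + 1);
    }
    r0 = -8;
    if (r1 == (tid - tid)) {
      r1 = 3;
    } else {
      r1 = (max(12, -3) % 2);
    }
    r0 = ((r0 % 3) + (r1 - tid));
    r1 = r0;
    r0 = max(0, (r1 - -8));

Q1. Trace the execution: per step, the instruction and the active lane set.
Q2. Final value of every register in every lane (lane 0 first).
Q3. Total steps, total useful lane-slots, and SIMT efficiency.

step 0: r1 <- (min(tid, r1) * r1)    1111111111111111
step 1: r1 <- 1                      1111111111111111
step 2: eval (r1 < (1 + (tid // 2))) 1111111111111111
step 3: r0 <- (r0 + (8 - tid))       0011111111111111
step 4: r1 <- (r1 + 1)               0011111111111111
step 5: eval (r1 < (1 + (tid // 2))) 0011111111111111
step 6: r0 <- (r0 + (8 - tid))       0000111111111111
step 7: r1 <- (r1 + 1)               0000111111111111
step 8: eval (r1 < (1 + (tid // 2))) 0000111111111111
step 9: r0 <- (r0 + (8 - tid))       0000001111111111
step 10: r1 <- (r1 + 1)               0000001111111111
step 11: eval (r1 < (1 + (tid // 2))) 0000001111111111
step 12: r0 <- (r0 + (8 - tid))       0000000011111111
step 13: r1 <- (r1 + 1)               0000000011111111
step 14: eval (r1 < (1 + (tid // 2))) 0000000011111111
step 15: r0 <- (r0 + (8 - tid))       0000000000111111
step 16: r1 <- (r1 + 1)               0000000000111111
step 17: eval (r1 < (1 + (tid // 2))) 0000000000111111
step 18: r0 <- (r0 + (8 - tid))       0000000000001111
step 19: r1 <- (r1 + 1)               0000000000001111
step 20: eval (r1 < (1 + (tid // 2))) 0000000000001111
step 21: r0 <- (r0 + (8 - tid))       0000000000000011
step 22: r1 <- (r1 + 1)               0000000000000011
step 23: eval (r1 < (1 + (tid // 2))) 0000000000000011
step 24: r0 <- -8                     1111111111111111
step 25: eval (r1 == (tid - tid))     1111111111111111
step 26: r1 <- (max(12, -3) % 2)      1111111111111111
step 27: r0 <- ((r0 % 3) + (r1 - tid)) 1111111111111111
step 28: r1 <- r0                     1111111111111111
step 29: r0 <- max(0, (r1 - -8))      1111111111111111

Answer: 30 steps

r1: 1,0,-1,-2,-3,-4,-5,-6,-7,-8,-9,-10,-11,-12,-13,-14
r0: 9,8,7,6,5,4,3,2,1,0,0,0,0,0,0,0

steps = 30; useful = 312; efficiency = 312/480 = 13/20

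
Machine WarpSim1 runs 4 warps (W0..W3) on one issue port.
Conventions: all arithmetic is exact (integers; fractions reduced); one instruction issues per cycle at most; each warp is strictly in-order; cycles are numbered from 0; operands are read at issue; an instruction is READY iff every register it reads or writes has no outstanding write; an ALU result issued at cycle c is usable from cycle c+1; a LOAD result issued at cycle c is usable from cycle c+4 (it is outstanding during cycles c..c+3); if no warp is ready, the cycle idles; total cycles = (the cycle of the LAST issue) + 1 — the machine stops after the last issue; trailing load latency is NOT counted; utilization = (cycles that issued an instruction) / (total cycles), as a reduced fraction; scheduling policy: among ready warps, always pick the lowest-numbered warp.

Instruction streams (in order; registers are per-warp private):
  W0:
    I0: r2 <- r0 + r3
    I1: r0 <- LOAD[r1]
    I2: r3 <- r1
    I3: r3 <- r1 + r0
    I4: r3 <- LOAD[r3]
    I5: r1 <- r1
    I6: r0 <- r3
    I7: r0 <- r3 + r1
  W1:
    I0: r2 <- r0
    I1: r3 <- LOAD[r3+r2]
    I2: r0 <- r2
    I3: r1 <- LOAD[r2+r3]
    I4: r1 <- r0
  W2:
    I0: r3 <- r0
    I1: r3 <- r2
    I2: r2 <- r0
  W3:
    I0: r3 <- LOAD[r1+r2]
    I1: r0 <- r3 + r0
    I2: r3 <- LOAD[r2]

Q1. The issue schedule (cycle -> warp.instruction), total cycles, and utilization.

cycle 0: W0.I0
cycle 1: W0.I1
cycle 2: W0.I2
cycle 3: W1.I0
cycle 4: W1.I1
cycle 5: W0.I3
cycle 6: W0.I4
cycle 7: W0.I5
cycle 8: W1.I2
cycle 9: W1.I3
cycle 10: W0.I6
cycle 11: W0.I7
cycle 12: W2.I0
cycle 13: W1.I4
cycle 14: W2.I1
cycle 15: W2.I2
cycle 16: W3.I0
cycle 17: idle
cycle 18: idle
cycle 19: idle
cycle 20: W3.I1
cycle 21: W3.I2

Answer: 22 cycles, utilization 19/22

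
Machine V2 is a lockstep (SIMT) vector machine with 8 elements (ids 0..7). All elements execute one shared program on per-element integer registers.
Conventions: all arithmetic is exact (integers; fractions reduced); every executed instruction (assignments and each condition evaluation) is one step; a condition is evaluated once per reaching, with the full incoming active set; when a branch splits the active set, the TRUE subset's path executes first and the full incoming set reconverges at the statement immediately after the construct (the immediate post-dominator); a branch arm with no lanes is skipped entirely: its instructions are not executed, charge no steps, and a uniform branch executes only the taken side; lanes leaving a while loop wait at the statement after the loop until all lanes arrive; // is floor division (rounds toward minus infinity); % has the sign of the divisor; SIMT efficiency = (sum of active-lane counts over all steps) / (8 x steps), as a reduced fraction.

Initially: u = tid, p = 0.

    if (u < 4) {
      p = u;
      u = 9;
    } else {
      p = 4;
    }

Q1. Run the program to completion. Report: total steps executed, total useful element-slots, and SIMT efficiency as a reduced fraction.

Answer: 4 steps, 20 useful, 5/8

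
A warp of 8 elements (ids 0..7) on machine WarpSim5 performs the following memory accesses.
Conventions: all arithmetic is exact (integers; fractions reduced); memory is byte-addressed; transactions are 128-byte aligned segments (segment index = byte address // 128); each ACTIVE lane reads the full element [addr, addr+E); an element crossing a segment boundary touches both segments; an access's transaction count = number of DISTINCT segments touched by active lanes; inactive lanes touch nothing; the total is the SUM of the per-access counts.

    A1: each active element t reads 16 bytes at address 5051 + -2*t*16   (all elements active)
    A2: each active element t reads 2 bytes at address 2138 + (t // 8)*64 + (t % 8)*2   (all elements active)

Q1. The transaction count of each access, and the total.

A1: 3 transactions
A2: 1 transaction

Answer: 3,1; total 4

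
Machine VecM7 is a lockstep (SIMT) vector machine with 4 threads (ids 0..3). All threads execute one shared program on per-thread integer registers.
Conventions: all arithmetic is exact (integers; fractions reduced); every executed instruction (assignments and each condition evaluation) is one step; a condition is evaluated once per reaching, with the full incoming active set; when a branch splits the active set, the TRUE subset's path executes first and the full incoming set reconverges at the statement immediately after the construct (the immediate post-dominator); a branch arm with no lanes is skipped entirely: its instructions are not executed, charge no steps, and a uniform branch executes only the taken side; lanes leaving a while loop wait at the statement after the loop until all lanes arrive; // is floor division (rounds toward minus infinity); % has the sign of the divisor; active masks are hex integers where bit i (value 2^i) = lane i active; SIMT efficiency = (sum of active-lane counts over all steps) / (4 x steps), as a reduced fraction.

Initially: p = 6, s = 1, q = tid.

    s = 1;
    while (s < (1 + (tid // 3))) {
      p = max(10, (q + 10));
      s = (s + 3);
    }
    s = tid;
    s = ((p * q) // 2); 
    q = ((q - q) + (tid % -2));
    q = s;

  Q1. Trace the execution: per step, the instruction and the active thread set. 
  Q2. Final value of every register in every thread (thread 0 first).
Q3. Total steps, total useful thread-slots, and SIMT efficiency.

step 0: s <- 1                       0xf
step 1: eval (s < (1 + (tid // 3)))  0xf
step 2: p <- max(10, (q + 10))       0x8
step 3: s <- (s + 3)                 0x8
step 4: eval (s < (1 + (tid // 3)))  0x8
step 5: s <- tid                     0xf
step 6: s <- ((p * q) // 2)          0xf
step 7: q <- ((q - q) + (tid % -2))  0xf
step 8: q <- s                       0xf

Answer: 9 steps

p: 6,6,6,13
s: 0,3,6,19
q: 0,3,6,19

steps = 9; useful = 27; efficiency = 27/36 = 3/4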